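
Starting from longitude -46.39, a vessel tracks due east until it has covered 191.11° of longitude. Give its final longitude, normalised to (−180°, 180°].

+144.72°

Start at -46.39°; shift +191.11° → +144.72°.
+144.72° already lies in (−180°, 180°].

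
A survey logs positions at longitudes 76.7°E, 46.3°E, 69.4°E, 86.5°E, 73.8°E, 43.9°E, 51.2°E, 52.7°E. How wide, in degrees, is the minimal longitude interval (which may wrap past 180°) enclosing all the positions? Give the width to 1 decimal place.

42.6°

Sort the longitudes: +43.9°, +46.3°, +51.2°, +52.7°, +69.4°, +73.8°, +76.7°, +86.5°.
Eastward gaps between consecutive values (wrapping around): 2.4°, 4.9°, 1.5°, 16.7°, 4.4°, 2.9°, 9.8°, 317.4°.
Largest gap = 317.4° ⇒ minimal covering band is its complement: 360° − 317.4° = 42.6°.
Band runs from +43.9° eastward to +86.5°.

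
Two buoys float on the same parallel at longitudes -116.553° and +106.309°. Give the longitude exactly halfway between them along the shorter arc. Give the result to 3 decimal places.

Signed shortest Δλ from -116.553° to +106.309° is -137.138°.
Midpoint longitude = -116.553° + (-137.138°)/2 = -116.553° − 68.569° = -185.122°.
Normalise into (−180°, 180°]: +174.878°.
(The naïve average (-116.553 + +106.309)/2 = -5.122° is on the wrong side of the globe.)

+174.878°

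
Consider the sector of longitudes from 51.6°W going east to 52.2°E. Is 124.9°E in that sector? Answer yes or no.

No

Band width going east from -51.6° to +52.2°: ((52.2 − -51.6) mod 360) = 103.8°.
Offset of +124.9° east of the west edge: ((124.9 − -51.6) mod 360) = 176.5°.
176.5° > 103.8° ⇒ outside.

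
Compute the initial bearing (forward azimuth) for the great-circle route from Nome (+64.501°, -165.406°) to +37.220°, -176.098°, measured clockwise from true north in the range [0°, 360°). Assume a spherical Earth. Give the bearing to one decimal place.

Δλ = -176.098 − -165.406 = -10.692°.
θ = atan2( sin Δλ · cos φ₂ , cos φ₁ · sin φ₂ − sin φ₁ · cos φ₂ · cos Δλ )
  = atan2(-0.14774, -0.44588) = -161.667° → normalised to [0°, 360°): 198.333°.

198.3°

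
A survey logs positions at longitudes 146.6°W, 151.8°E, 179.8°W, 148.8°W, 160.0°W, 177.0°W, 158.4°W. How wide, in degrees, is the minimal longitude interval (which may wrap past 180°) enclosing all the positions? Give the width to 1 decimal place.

Sort the longitudes: -179.8°, -177.0°, -160.0°, -158.4°, -148.8°, -146.6°, +151.8°.
Eastward gaps between consecutive values (wrapping around): 2.8°, 17.0°, 1.6°, 9.6°, 2.2°, 298.4°, 28.4°.
Largest gap = 298.4° ⇒ minimal covering band is its complement: 360° − 298.4° = 61.6°.
Band runs from +151.8° eastward to -146.6°, crossing the antimeridian.

61.6°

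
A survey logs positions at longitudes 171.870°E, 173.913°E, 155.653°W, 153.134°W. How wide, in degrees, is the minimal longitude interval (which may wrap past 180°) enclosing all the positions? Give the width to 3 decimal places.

34.996°

Sort the longitudes: -155.653°, -153.134°, +171.870°, +173.913°.
Eastward gaps between consecutive values (wrapping around): 2.519°, 325.004°, 2.043°, 30.434°.
Largest gap = 325.004° ⇒ minimal covering band is its complement: 360° − 325.004° = 34.996°.
Band runs from +171.870° eastward to -153.134°, crossing the antimeridian.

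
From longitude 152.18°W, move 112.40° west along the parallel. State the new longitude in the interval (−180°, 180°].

95.42°E

Start at -152.18°; shift −112.40° → -264.58°.
-264.58° lies outside (−180°, 180°]; add 360° → +95.42°.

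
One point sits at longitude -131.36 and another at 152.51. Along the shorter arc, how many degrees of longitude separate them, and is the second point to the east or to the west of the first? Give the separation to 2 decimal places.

76.13° west

Raw difference: 152.51 − -131.36 = 283.87°.
Normalise into (−180°, 180°]: 283.87° − 360° = -76.13°.
Negative ⇒ the second point lies to the west; separation 76.13°.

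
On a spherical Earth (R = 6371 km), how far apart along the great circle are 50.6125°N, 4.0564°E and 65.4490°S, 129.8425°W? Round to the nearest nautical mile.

9147 nmi

Δλ = -129.8425 − 4.0564 = -133.8989°.
Δφ = -65.4490 − 50.6125 = -116.0615°.
a = sin²(Δφ/2) + cos φ₁ · cos φ₂ · sin²(Δλ/2) = 0.942909.
c = 2·atan2(√a, √(1−a)) = 2.65905 rad → d = 6371·c ≈ 16940.81 km ≈ 9147.31 nmi.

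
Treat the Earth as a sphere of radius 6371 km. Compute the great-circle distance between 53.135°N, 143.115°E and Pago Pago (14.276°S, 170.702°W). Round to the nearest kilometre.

Δλ = -170.702 − 143.115 = -313.817°; wrapped into (−180°, 180°]: 46.183°.
Δφ = -14.276 − 53.135 = -67.411°.
a = sin²(Δφ/2) + cos φ₁ · cos φ₂ · sin²(Δλ/2) = 0.397373.
c = 2·atan2(√a, √(1−a)) = 1.36407 rad → d = 6371·c ≈ 8690.52 km.

8691 km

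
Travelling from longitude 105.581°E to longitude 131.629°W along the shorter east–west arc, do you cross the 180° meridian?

Naïve |-131.629 − 105.581| = 237.21° > 180°, so the shorter arc goes the other way round — across 180°.
Signed shortest Δλ = ((-131.629 − 105.581 + 180) mod 360) − 180 = 122.79°.
Going east by 122.79° from +105.581° passes through 180° before reaching -131.629°.

Yes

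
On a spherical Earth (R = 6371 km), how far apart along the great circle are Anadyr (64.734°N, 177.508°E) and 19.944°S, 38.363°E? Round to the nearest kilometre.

Δλ = 38.363 − 177.508 = -139.145°.
Δφ = -19.944 − 64.734 = -84.678°.
a = sin²(Δφ/2) + cos φ₁ · cos φ₂ · sin²(Δλ/2) = 0.805971.
c = 2·atan2(√a, √(1−a)) = 2.22931 rad → d = 6371·c ≈ 14202.94 km.

14203 km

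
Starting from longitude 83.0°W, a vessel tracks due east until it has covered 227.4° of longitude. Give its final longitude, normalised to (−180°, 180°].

144.4°E

Start at -83.0°; shift +227.4° → +144.4°.
+144.4° already lies in (−180°, 180°].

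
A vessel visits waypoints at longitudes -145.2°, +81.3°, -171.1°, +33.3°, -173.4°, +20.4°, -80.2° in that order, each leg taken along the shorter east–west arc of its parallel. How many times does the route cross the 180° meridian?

Leg 1: -145.2° → +81.3°, shortest Δλ = -133.5° (west) — crosses 180°.
Leg 2: +81.3° → -171.1°, shortest Δλ = 107.6° (east) — crosses 180°.
Leg 3: -171.1° → +33.3°, shortest Δλ = -155.6° (west) — crosses 180°.
Leg 4: +33.3° → -173.4°, shortest Δλ = 153.3° (east) — crosses 180°.
Leg 5: -173.4° → +20.4°, shortest Δλ = -166.2° (west) — crosses 180°.
Leg 6: +20.4° → -80.2°, shortest Δλ = -100.6° (west) — does not cross 180°.
Total crossings: 5.

5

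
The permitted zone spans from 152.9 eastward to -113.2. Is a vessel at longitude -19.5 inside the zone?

Band width going east from +152.9° to -113.2°: ((-113.2 − 152.9) mod 360) = 93.9°.
Offset of -19.5° east of the west edge: ((-19.5 − 152.9) mod 360) = 187.6°.
187.6° > 93.9° ⇒ outside.

No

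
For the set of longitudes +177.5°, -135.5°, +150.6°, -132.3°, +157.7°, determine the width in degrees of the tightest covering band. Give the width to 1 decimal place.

77.1°

Sort the longitudes: -135.5°, -132.3°, +150.6°, +157.7°, +177.5°.
Eastward gaps between consecutive values (wrapping around): 3.2°, 282.9°, 7.1°, 19.8°, 47.0°.
Largest gap = 282.9° ⇒ minimal covering band is its complement: 360° − 282.9° = 77.1°.
Band runs from +150.6° eastward to -132.3°, crossing the antimeridian.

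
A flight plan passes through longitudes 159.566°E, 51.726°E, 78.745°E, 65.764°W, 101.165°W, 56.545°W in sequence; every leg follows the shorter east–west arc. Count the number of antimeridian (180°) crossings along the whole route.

Leg 1: +159.566° → +51.726°, shortest Δλ = -107.84° (west) — does not cross 180°.
Leg 2: +51.726° → +78.745°, shortest Δλ = 27.019° (east) — does not cross 180°.
Leg 3: +78.745° → -65.764°, shortest Δλ = -144.509° (west) — does not cross 180°.
Leg 4: -65.764° → -101.165°, shortest Δλ = -35.401° (west) — does not cross 180°.
Leg 5: -101.165° → -56.545°, shortest Δλ = 44.62° (east) — does not cross 180°.
Total crossings: 0.

0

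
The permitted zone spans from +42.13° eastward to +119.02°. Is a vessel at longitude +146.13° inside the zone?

No

Band width going east from +42.13° to +119.02°: ((119.02 − 42.13) mod 360) = 76.89°.
Offset of +146.13° east of the west edge: ((146.13 − 42.13) mod 360) = 104.00°.
104.00° > 76.89° ⇒ outside.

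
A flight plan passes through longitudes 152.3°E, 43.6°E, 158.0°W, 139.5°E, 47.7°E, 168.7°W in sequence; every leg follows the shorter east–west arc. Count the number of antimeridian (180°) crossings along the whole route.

Leg 1: +152.3° → +43.6°, shortest Δλ = -108.7° (west) — does not cross 180°.
Leg 2: +43.6° → -158.0°, shortest Δλ = 158.4° (east) — crosses 180°.
Leg 3: -158.0° → +139.5°, shortest Δλ = -62.5° (west) — crosses 180°.
Leg 4: +139.5° → +47.7°, shortest Δλ = -91.8° (west) — does not cross 180°.
Leg 5: +47.7° → -168.7°, shortest Δλ = 143.6° (east) — crosses 180°.
Total crossings: 3.

3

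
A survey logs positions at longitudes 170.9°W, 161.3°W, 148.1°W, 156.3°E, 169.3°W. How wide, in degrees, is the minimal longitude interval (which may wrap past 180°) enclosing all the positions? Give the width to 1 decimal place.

Sort the longitudes: -170.9°, -169.3°, -161.3°, -148.1°, +156.3°.
Eastward gaps between consecutive values (wrapping around): 1.6°, 8.0°, 13.2°, 304.4°, 32.8°.
Largest gap = 304.4° ⇒ minimal covering band is its complement: 360° − 304.4° = 55.6°.
Band runs from +156.3° eastward to -148.1°, crossing the antimeridian.

55.6°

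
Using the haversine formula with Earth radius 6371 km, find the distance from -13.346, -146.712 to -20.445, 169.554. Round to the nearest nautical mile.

Δλ = 169.554 − -146.712 = 316.266°; wrapped into (−180°, 180°]: -43.734°.
Δφ = -20.445 − -13.346 = -7.099°.
a = sin²(Δφ/2) + cos φ₁ · cos φ₂ · sin²(Δλ/2) = 0.130306.
c = 2·atan2(√a, √(1−a)) = 0.73863 rad → d = 6371·c ≈ 4705.84 km ≈ 2540.95 nmi.

2541 nmi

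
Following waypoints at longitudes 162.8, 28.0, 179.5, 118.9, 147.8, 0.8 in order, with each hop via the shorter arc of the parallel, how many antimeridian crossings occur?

0

Leg 1: +162.8° → +28.0°, shortest Δλ = -134.8° (west) — does not cross 180°.
Leg 2: +28.0° → +179.5°, shortest Δλ = 151.5° (east) — does not cross 180°.
Leg 3: +179.5° → +118.9°, shortest Δλ = -60.6° (west) — does not cross 180°.
Leg 4: +118.9° → +147.8°, shortest Δλ = 28.9° (east) — does not cross 180°.
Leg 5: +147.8° → +0.8°, shortest Δλ = -147.0° (west) — does not cross 180°.
Total crossings: 0.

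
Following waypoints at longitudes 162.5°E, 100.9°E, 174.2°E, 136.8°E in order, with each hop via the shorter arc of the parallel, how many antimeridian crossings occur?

0

Leg 1: +162.5° → +100.9°, shortest Δλ = -61.6° (west) — does not cross 180°.
Leg 2: +100.9° → +174.2°, shortest Δλ = 73.3° (east) — does not cross 180°.
Leg 3: +174.2° → +136.8°, shortest Δλ = -37.4° (west) — does not cross 180°.
Total crossings: 0.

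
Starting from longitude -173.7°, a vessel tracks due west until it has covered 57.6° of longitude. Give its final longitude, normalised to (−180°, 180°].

Start at -173.7°; shift −57.6° → -231.3°.
-231.3° lies outside (−180°, 180°]; add 360° → +128.7°.

+128.7°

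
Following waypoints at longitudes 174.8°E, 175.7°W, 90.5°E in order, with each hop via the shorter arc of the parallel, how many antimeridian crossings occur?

2

Leg 1: +174.8° → -175.7°, shortest Δλ = 9.5° (east) — crosses 180°.
Leg 2: -175.7° → +90.5°, shortest Δλ = -93.8° (west) — crosses 180°.
Total crossings: 2.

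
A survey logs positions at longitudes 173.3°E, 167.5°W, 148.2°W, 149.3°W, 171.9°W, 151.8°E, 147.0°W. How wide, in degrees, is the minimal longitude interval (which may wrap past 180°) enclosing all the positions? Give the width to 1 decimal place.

61.2°

Sort the longitudes: -171.9°, -167.5°, -149.3°, -148.2°, -147.0°, +151.8°, +173.3°.
Eastward gaps between consecutive values (wrapping around): 4.4°, 18.2°, 1.1°, 1.2°, 298.8°, 21.5°, 14.8°.
Largest gap = 298.8° ⇒ minimal covering band is its complement: 360° − 298.8° = 61.2°.
Band runs from +151.8° eastward to -147.0°, crossing the antimeridian.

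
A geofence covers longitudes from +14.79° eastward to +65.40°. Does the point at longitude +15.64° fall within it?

Yes

Band width going east from +14.79° to +65.40°: ((65.40 − 14.79) mod 360) = 50.61°.
Offset of +15.64° east of the west edge: ((15.64 − 14.79) mod 360) = 0.85°.
0.85° ≤ 50.61° ⇒ inside.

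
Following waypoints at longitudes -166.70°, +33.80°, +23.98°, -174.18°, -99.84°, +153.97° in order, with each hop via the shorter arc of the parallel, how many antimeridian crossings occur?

3

Leg 1: -166.70° → +33.80°, shortest Δλ = -159.5° (west) — crosses 180°.
Leg 2: +33.80° → +23.98°, shortest Δλ = -9.82° (west) — does not cross 180°.
Leg 3: +23.98° → -174.18°, shortest Δλ = 161.84° (east) — crosses 180°.
Leg 4: -174.18° → -99.84°, shortest Δλ = 74.34° (east) — does not cross 180°.
Leg 5: -99.84° → +153.97°, shortest Δλ = -106.19° (west) — crosses 180°.
Total crossings: 3.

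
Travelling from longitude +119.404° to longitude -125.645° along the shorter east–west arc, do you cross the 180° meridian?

Naïve |-125.645 − 119.404| = 245.049° > 180°, so the shorter arc goes the other way round — across 180°.
Signed shortest Δλ = ((-125.645 − 119.404 + 180) mod 360) − 180 = 114.951°.
Going east by 114.951° from +119.404° passes through 180° before reaching -125.645°.

Yes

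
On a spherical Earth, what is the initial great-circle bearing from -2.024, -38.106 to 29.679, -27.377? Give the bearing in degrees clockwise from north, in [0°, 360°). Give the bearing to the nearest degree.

17°

Δλ = -27.377 − -38.106 = 10.729°.
θ = atan2( sin Δλ · cos φ₂ , cos φ₁ · sin φ₂ − sin φ₁ · cos φ₂ · cos Δλ )
  = atan2(0.16174, 0.52498) = 17.124° → normalised to [0°, 360°): 17.124°.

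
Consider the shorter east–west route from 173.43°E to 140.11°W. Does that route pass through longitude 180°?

Naïve |-140.11 − 173.43| = 313.54° > 180°, so the shorter arc goes the other way round — across 180°.
Signed shortest Δλ = ((-140.11 − 173.43 + 180) mod 360) − 180 = 46.46°.
Going east by 46.46° from +173.43° passes through 180° before reaching -140.11°.

Yes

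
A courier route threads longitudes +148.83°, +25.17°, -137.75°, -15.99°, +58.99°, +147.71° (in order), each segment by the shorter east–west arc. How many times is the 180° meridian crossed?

0

Leg 1: +148.83° → +25.17°, shortest Δλ = -123.66° (west) — does not cross 180°.
Leg 2: +25.17° → -137.75°, shortest Δλ = -162.92° (west) — does not cross 180°.
Leg 3: -137.75° → -15.99°, shortest Δλ = 121.76° (east) — does not cross 180°.
Leg 4: -15.99° → +58.99°, shortest Δλ = 74.98° (east) — does not cross 180°.
Leg 5: +58.99° → +147.71°, shortest Δλ = 88.72° (east) — does not cross 180°.
Total crossings: 0.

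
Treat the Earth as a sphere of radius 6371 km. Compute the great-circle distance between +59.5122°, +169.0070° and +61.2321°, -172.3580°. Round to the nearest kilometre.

1038 km

Δλ = -172.3580 − 169.0070 = -341.3650°; wrapped into (−180°, 180°]: 18.6350°.
Δφ = 61.2321 − 59.5122 = 1.7199°.
a = sin²(Δφ/2) + cos φ₁ · cos φ₂ · sin²(Δλ/2) = 0.006626.
c = 2·atan2(√a, √(1−a)) = 0.16298 rad → d = 6371·c ≈ 1038.33 km.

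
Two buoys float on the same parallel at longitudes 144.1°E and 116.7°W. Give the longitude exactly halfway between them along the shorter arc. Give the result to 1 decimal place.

166.3°W

Signed shortest Δλ from +144.1° to -116.7° is +99.2°.
Midpoint longitude = +144.1° + (+99.2°)/2 = +144.1° + 49.6° = +193.7°.
Normalise into (−180°, 180°]: -166.3°.
(The naïve average (+144.1 + -116.7)/2 = 13.7° is on the wrong side of the globe.)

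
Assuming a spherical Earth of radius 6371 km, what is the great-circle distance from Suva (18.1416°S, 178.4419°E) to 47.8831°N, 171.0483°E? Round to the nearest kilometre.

7379 km

Δλ = 171.0483 − 178.4419 = -7.3936°.
Δφ = 47.8831 − -18.1416 = 66.0247°.
a = sin²(Δφ/2) + cos φ₁ · cos φ₂ · sin²(Δλ/2) = 0.299478.
c = 2·atan2(√a, √(1−a)) = 1.15814 rad → d = 6371·c ≈ 7378.51 km.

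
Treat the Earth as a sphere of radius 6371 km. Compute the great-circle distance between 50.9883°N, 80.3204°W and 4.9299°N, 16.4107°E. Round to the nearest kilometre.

10050 km

Δλ = 16.4107 − -80.3204 = 96.7311°.
Δφ = 4.9299 − 50.9883 = -46.0584°.
a = sin²(Δφ/2) + cos φ₁ · cos φ₂ · sin²(Δλ/2) = 0.503367.
c = 2·atan2(√a, √(1−a)) = 1.57753 rad → d = 6371·c ≈ 10050.44 km.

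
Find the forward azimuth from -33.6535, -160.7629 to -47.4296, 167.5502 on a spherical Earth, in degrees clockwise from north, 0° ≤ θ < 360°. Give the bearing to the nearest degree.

Δλ = 167.5502 − -160.7629 = 328.3131°; wrapped into (−180°, 180°]: -31.6869°.
θ = atan2( sin Δλ · cos φ₂ , cos φ₁ · sin φ₂ − sin φ₁ · cos φ₂ · cos Δλ )
  = atan2(-0.35535, -0.29401) = -129.604° → normalised to [0°, 360°): 230.396°.

230°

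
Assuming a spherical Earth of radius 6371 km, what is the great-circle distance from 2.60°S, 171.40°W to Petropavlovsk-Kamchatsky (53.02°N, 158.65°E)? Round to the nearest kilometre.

Δλ = 158.65 − -171.40 = 330.05°; wrapped into (−180°, 180°]: -29.95°.
Δφ = 53.02 − -2.60 = 55.62°.
a = sin²(Δφ/2) + cos φ₁ · cos φ₂ · sin²(Δλ/2) = 0.257783.
c = 2·atan2(√a, √(1−a)) = 1.06508 rad → d = 6371·c ≈ 6785.63 km.

6786 km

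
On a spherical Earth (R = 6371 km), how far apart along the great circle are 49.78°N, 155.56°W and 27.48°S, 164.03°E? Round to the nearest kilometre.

Δλ = 164.03 − -155.56 = 319.59°; wrapped into (−180°, 180°]: -40.41°.
Δφ = -27.48 − 49.78 = -77.26°.
a = sin²(Δφ/2) + cos φ₁ · cos φ₂ · sin²(Δλ/2) = 0.458072.
c = 2·atan2(√a, √(1−a)) = 1.48684 rad → d = 6371·c ≈ 9472.67 km.

9473 km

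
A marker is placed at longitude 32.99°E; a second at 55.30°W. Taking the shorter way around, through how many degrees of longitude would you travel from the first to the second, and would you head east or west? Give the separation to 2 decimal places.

88.29° west

Raw difference: -55.30 − 32.99 = -88.29°.
Normalise into (−180°, 180°]: -88.29° stays -88.29°.
Negative ⇒ the second point lies to the west; separation 88.29°.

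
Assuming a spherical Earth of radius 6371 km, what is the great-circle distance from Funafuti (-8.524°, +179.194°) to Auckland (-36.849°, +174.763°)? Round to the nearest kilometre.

Δλ = 174.763 − 179.194 = -4.431°.
Δφ = -36.849 − -8.524 = -28.325°.
a = sin²(Δφ/2) + cos φ₁ · cos φ₂ · sin²(Δλ/2) = 0.061047.
c = 2·atan2(√a, √(1−a)) = 0.49933 rad → d = 6371·c ≈ 3181.21 km.

3181 km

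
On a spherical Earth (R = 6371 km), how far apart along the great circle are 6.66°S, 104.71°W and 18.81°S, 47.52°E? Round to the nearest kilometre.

Δλ = 47.52 − -104.71 = 152.23°.
Δφ = -18.81 − -6.66 = -12.15°.
a = sin²(Δφ/2) + cos φ₁ · cos φ₂ · sin²(Δλ/2) = 0.897261.
c = 2·atan2(√a, √(1−a)) = 2.48902 rad → d = 6371·c ≈ 15857.53 km.

15858 km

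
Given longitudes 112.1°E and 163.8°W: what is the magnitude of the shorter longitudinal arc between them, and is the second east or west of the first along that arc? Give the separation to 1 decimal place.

84.1° east

Raw difference: -163.8 − 112.1 = -275.9°.
Normalise into (−180°, 180°]: -275.9° + 360° = 84.1°.
Positive ⇒ the second point lies to the east; separation 84.1°.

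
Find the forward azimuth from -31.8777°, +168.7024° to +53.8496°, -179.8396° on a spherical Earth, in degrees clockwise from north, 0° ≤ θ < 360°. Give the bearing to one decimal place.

6.7°

Δλ = -179.8396 − 168.7024 = -348.5420°; wrapped into (−180°, 180°]: 11.4580°.
θ = atan2( sin Δλ · cos φ₂ , cos φ₁ · sin φ₂ − sin φ₁ · cos φ₂ · cos Δλ )
  = atan2(0.11718, 0.99101) = 6.744° → normalised to [0°, 360°): 6.744°.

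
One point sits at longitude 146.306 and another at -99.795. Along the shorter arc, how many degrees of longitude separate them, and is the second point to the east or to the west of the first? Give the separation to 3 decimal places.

113.899° east

Raw difference: -99.795 − 146.306 = -246.101°.
Normalise into (−180°, 180°]: -246.101° + 360° = 113.899°.
Positive ⇒ the second point lies to the east; separation 113.899°.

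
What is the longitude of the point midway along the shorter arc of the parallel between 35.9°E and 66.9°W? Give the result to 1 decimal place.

15.5°W

Signed shortest Δλ from +35.9° to -66.9° is -102.8°.
Midpoint longitude = +35.9° + (-102.8°)/2 = +35.9° − 51.4° = -15.5°.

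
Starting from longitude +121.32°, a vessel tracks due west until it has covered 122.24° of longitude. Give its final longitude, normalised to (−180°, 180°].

-0.92°

Start at +121.32°; shift −122.24° → -0.92°.
-0.92° already lies in (−180°, 180°].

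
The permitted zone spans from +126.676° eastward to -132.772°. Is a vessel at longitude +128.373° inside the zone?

Yes

Band width going east from +126.676° to -132.772°: ((-132.772 − 126.676) mod 360) = 100.552°.
Offset of +128.373° east of the west edge: ((128.373 − 126.676) mod 360) = 1.697°.
1.697° ≤ 100.552° ⇒ inside.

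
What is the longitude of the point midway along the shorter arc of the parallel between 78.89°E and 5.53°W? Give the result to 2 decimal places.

Signed shortest Δλ from +78.89° to -5.53° is -84.42°.
Midpoint longitude = +78.89° + (-84.42°)/2 = +78.89° − 42.21° = +36.68°.

36.68°E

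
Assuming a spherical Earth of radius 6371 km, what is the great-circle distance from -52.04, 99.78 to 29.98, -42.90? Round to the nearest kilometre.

Δλ = -42.90 − 99.78 = -142.68°.
Δφ = 29.98 − -52.04 = 82.02°.
a = sin²(Δφ/2) + cos φ₁ · cos φ₂ · sin²(Δλ/2) = 0.908852.
c = 2·atan2(√a, √(1−a)) = 2.52821 rad → d = 6371·c ≈ 16107.22 km.

16107 km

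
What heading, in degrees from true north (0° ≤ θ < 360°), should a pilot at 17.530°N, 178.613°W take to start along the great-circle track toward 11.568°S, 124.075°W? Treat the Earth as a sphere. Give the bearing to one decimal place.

114.4°

Δλ = -124.075 − -178.613 = 54.538°.
θ = atan2( sin Δλ · cos φ₂ , cos φ₁ · sin φ₂ − sin φ₁ · cos φ₂ · cos Δλ )
  = atan2(0.79796, -0.36242) = 114.427° → normalised to [0°, 360°): 114.427°.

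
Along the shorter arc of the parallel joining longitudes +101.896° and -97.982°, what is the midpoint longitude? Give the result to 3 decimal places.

Signed shortest Δλ from +101.896° to -97.982° is +160.122°.
Midpoint longitude = +101.896° + (+160.122°)/2 = +101.896° + 80.061° = +181.957°.
Normalise into (−180°, 180°]: -178.043°.
(The naïve average (+101.896 + -97.982)/2 = 1.957° is on the wrong side of the globe.)

-178.043°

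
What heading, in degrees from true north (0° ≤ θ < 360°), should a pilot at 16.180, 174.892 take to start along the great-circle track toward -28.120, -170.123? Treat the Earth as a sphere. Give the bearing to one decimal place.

Δλ = -170.123 − 174.892 = -345.015°; wrapped into (−180°, 180°]: 14.985°.
θ = atan2( sin Δλ · cos φ₂ , cos φ₁ · sin φ₂ − sin φ₁ · cos φ₂ · cos Δλ )
  = atan2(0.22805, -0.69006) = 161.713° → normalised to [0°, 360°): 161.713°.

161.7°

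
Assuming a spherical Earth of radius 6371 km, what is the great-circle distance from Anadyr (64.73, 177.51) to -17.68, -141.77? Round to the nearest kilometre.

9793 km

Δλ = -141.77 − 177.51 = -319.28°; wrapped into (−180°, 180°]: 40.72°.
Δφ = -17.68 − 64.73 = -82.41°.
a = sin²(Δφ/2) + cos φ₁ · cos φ₂ · sin²(Δλ/2) = 0.483191.
c = 2·atan2(√a, √(1−a)) = 1.53717 rad → d = 6371·c ≈ 9793.32 km.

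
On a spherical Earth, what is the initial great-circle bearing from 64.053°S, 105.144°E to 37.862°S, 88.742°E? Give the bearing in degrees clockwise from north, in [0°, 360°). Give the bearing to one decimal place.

Δλ = 88.742 − 105.144 = -16.402°.
θ = atan2( sin Δλ · cos φ₂ , cos φ₁ · sin φ₂ − sin φ₁ · cos φ₂ · cos Δλ )
  = atan2(-0.22293, 0.41247) = -28.390° → normalised to [0°, 360°): 331.610°.

331.6°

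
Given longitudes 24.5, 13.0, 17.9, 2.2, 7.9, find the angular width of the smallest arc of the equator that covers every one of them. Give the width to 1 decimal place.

22.3°

Sort the longitudes: +2.2°, +7.9°, +13.0°, +17.9°, +24.5°.
Eastward gaps between consecutive values (wrapping around): 5.7°, 5.1°, 4.9°, 6.6°, 337.7°.
Largest gap = 337.7° ⇒ minimal covering band is its complement: 360° − 337.7° = 22.3°.
Band runs from +2.2° eastward to +24.5°.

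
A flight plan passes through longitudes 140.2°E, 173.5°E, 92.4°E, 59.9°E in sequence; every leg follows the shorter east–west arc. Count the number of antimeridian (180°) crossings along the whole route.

0

Leg 1: +140.2° → +173.5°, shortest Δλ = 33.3° (east) — does not cross 180°.
Leg 2: +173.5° → +92.4°, shortest Δλ = -81.1° (west) — does not cross 180°.
Leg 3: +92.4° → +59.9°, shortest Δλ = -32.5° (west) — does not cross 180°.
Total crossings: 0.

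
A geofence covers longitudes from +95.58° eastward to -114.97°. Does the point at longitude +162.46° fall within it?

Yes

Band width going east from +95.58° to -114.97°: ((-114.97 − 95.58) mod 360) = 149.45°.
Offset of +162.46° east of the west edge: ((162.46 − 95.58) mod 360) = 66.88°.
66.88° ≤ 149.45° ⇒ inside.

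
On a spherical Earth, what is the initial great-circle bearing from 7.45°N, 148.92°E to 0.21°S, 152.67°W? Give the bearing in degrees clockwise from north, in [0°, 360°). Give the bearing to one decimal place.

Δλ = -152.67 − 148.92 = -301.59°; wrapped into (−180°, 180°]: 58.41°.
θ = atan2( sin Δλ · cos φ₂ , cos φ₁ · sin φ₂ − sin φ₁ · cos φ₂ · cos Δλ )
  = atan2(0.85181, -0.07156) = 94.802° → normalised to [0°, 360°): 94.802°.

94.8°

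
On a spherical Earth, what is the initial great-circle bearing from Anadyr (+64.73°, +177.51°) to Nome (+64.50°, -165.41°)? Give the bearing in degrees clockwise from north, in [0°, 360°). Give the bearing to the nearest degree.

84°

Δλ = -165.41 − 177.51 = -342.92°; wrapped into (−180°, 180°]: 17.08°.
θ = atan2( sin Δλ · cos φ₂ , cos φ₁ · sin φ₂ − sin φ₁ · cos φ₂ · cos Δλ )
  = atan2(0.12644, 0.01316) = 84.060° → normalised to [0°, 360°): 84.060°.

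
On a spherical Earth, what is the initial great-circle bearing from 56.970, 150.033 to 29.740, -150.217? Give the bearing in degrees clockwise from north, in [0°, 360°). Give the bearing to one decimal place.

Δλ = -150.217 − 150.033 = -300.250°; wrapped into (−180°, 180°]: 59.750°.
θ = atan2( sin Δλ · cos φ₂ , cos φ₁ · sin φ₂ − sin φ₁ · cos φ₂ · cos Δλ )
  = atan2(0.75006, -0.09633) = 97.319° → normalised to [0°, 360°): 97.319°.

97.3°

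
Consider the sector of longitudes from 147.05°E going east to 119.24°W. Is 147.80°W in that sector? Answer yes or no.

Yes

Band width going east from +147.05° to -119.24°: ((-119.24 − 147.05) mod 360) = 93.71°.
Offset of -147.80° east of the west edge: ((-147.80 − 147.05) mod 360) = 65.15°.
65.15° ≤ 93.71° ⇒ inside.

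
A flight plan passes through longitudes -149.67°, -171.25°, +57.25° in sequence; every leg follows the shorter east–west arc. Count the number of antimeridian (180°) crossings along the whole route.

1

Leg 1: -149.67° → -171.25°, shortest Δλ = -21.58° (west) — does not cross 180°.
Leg 2: -171.25° → +57.25°, shortest Δλ = -131.5° (west) — crosses 180°.
Total crossings: 1.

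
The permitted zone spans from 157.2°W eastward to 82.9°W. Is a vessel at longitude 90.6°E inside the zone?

Band width going east from -157.2° to -82.9°: ((-82.9 − -157.2) mod 360) = 74.3°.
Offset of +90.6° east of the west edge: ((90.6 − -157.2) mod 360) = 247.8°.
247.8° > 74.3° ⇒ outside.

No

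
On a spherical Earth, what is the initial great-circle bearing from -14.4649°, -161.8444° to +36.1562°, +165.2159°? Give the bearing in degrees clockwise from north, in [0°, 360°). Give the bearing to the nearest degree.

329°

Δλ = 165.2159 − -161.8444 = 327.0603°; wrapped into (−180°, 180°]: -32.9397°.
θ = atan2( sin Δλ · cos φ₂ , cos φ₁ · sin φ₂ − sin φ₁ · cos φ₂ · cos Δλ )
  = atan2(-0.43903, 0.74055) = -30.662° → normalised to [0°, 360°): 329.338°.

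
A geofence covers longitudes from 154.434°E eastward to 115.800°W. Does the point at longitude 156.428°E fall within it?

Band width going east from +154.434° to -115.800°: ((-115.800 − 154.434) mod 360) = 89.766°.
Offset of +156.428° east of the west edge: ((156.428 − 154.434) mod 360) = 1.994°.
1.994° ≤ 89.766° ⇒ inside.

Yes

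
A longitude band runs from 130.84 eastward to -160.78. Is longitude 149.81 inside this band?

Yes

Band width going east from +130.84° to -160.78°: ((-160.78 − 130.84) mod 360) = 68.38°.
Offset of +149.81° east of the west edge: ((149.81 − 130.84) mod 360) = 18.97°.
18.97° ≤ 68.38° ⇒ inside.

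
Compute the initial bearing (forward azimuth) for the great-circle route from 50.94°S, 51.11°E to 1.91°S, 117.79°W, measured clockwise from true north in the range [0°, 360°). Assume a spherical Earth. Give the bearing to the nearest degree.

Δλ = -117.79 − 51.11 = -168.90°.
θ = atan2( sin Δλ · cos φ₂ , cos φ₁ · sin φ₂ − sin φ₁ · cos φ₂ · cos Δλ )
  = atan2(-0.19242, -0.78254) = -166.186° → normalised to [0°, 360°): 193.814°.

194°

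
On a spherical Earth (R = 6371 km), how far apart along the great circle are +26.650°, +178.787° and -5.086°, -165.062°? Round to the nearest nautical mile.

Δλ = -165.062 − 178.787 = -343.849°; wrapped into (−180°, 180°]: 16.151°.
Δφ = -5.086 − 26.650 = -31.736°.
a = sin²(Δφ/2) + cos φ₁ · cos φ₂ · sin²(Δλ/2) = 0.092328.
c = 2·atan2(√a, √(1−a)) = 0.61747 rad → d = 6371·c ≈ 3933.92 km ≈ 2124.14 nmi.

2124 nmi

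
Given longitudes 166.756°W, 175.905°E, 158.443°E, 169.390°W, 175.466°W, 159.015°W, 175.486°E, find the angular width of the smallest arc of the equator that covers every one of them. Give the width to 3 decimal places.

Sort the longitudes: -175.466°, -169.390°, -166.756°, -159.015°, +158.443°, +175.486°, +175.905°.
Eastward gaps between consecutive values (wrapping around): 6.076°, 2.634°, 7.741°, 317.458°, 17.043°, 0.419°, 8.629°.
Largest gap = 317.458° ⇒ minimal covering band is its complement: 360° − 317.458° = 42.542°.
Band runs from +158.443° eastward to -159.015°, crossing the antimeridian.

42.542°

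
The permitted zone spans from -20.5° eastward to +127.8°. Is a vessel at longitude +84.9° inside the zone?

Yes

Band width going east from -20.5° to +127.8°: ((127.8 − -20.5) mod 360) = 148.3°.
Offset of +84.9° east of the west edge: ((84.9 − -20.5) mod 360) = 105.4°.
105.4° ≤ 148.3° ⇒ inside.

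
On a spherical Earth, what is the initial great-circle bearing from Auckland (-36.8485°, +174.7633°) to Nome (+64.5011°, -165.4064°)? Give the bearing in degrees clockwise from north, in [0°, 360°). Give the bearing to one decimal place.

Δλ = -165.4064 − 174.7633 = -340.1697°; wrapped into (−180°, 180°]: 19.8303°.
θ = atan2( sin Δλ · cos φ₂ , cos φ₁ · sin φ₂ − sin φ₁ · cos φ₂ · cos Δλ )
  = atan2(0.14604, 0.96514) = 8.604° → normalised to [0°, 360°): 8.604°.

8.6°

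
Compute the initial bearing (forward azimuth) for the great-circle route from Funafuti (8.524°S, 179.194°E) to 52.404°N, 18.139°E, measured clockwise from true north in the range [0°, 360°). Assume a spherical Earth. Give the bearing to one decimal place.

344.2°

Δλ = 18.139 − 179.194 = -161.055°.
θ = atan2( sin Δλ · cos φ₂ , cos φ₁ · sin φ₂ − sin φ₁ · cos φ₂ · cos Δλ )
  = atan2(-0.19807, 0.69805) = -15.841° → normalised to [0°, 360°): 344.159°.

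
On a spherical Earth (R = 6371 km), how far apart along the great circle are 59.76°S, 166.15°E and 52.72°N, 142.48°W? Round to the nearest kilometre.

13321 km

Δλ = -142.48 − 166.15 = -308.63°; wrapped into (−180°, 180°]: 51.37°.
Δφ = 52.72 − -59.76 = 112.48°.
a = sin²(Δφ/2) + cos φ₁ · cos φ₂ · sin²(Δλ/2) = 0.748486.
c = 2·atan2(√a, √(1−a)) = 2.09090 rad → d = 6371·c ≈ 13321.14 km.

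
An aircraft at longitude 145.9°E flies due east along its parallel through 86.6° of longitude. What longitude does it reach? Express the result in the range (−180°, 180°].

Start at +145.9°; shift +86.6° → +232.5°.
+232.5° lies outside (−180°, 180°]; subtract 360° → -127.5°.

127.5°W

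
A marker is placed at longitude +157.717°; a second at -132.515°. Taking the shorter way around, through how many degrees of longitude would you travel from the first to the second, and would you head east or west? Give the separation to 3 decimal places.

Raw difference: -132.515 − 157.717 = -290.232°.
Normalise into (−180°, 180°]: -290.232° + 360° = 69.768°.
Positive ⇒ the second point lies to the east; separation 69.768°.

69.768° east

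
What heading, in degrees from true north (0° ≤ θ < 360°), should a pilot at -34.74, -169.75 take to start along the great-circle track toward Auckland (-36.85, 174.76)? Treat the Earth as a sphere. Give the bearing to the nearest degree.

Δλ = 174.76 − -169.75 = 344.51°; wrapped into (−180°, 180°]: -15.49°.
θ = atan2( sin Δλ · cos φ₂ , cos φ₁ · sin φ₂ − sin φ₁ · cos φ₂ · cos Δλ )
  = atan2(-0.21371, -0.05338) = -104.025° → normalised to [0°, 360°): 255.975°.

256°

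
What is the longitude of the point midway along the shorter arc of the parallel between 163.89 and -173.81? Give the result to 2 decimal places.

+175.04°

Signed shortest Δλ from +163.89° to -173.81° is +22.30°.
Midpoint longitude = +163.89° + (+22.30°)/2 = +163.89° + 11.15° = +175.04°.
(The naïve average (+163.89 + -173.81)/2 = -4.96° is on the wrong side of the globe.)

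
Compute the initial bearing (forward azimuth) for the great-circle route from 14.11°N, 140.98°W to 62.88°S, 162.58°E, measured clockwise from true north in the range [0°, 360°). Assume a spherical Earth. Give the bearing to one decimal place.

Δλ = 162.58 − -140.98 = 303.56°; wrapped into (−180°, 180°]: -56.44°.
θ = atan2( sin Δλ · cos φ₂ , cos φ₁ · sin φ₂ − sin φ₁ · cos φ₂ · cos Δλ )
  = atan2(-0.37987, -0.92463) = -157.666° → normalised to [0°, 360°): 202.334°.

202.3°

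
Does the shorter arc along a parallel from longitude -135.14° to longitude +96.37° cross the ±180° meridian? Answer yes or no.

Naïve |96.37 − -135.14| = 231.51° > 180°, so the shorter arc goes the other way round — across 180°.
Signed shortest Δλ = ((96.37 − -135.14 + 180) mod 360) − 180 = -128.49°.
Going west by 128.49° from -135.14° passes through 180° before reaching +96.37°.

Yes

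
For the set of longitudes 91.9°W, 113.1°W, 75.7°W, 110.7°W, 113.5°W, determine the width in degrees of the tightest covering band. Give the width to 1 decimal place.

37.8°

Sort the longitudes: -113.5°, -113.1°, -110.7°, -91.9°, -75.7°.
Eastward gaps between consecutive values (wrapping around): 0.4°, 2.4°, 18.8°, 16.2°, 322.2°.
Largest gap = 322.2° ⇒ minimal covering band is its complement: 360° − 322.2° = 37.8°.
Band runs from -113.5° eastward to -75.7°.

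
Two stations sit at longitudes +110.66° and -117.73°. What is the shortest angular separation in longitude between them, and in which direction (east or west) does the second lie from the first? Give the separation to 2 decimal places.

131.61° east

Raw difference: -117.73 − 110.66 = -228.39°.
Normalise into (−180°, 180°]: -228.39° + 360° = 131.61°.
Positive ⇒ the second point lies to the east; separation 131.61°.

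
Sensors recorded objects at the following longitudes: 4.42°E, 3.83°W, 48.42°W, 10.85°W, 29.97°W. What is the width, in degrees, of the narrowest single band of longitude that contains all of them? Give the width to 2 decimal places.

Sort the longitudes: -48.42°, -29.97°, -10.85°, -3.83°, +4.42°.
Eastward gaps between consecutive values (wrapping around): 18.45°, 19.12°, 7.02°, 8.25°, 307.16°.
Largest gap = 307.16° ⇒ minimal covering band is its complement: 360° − 307.16° = 52.84°.
Band runs from -48.42° eastward to +4.42°.

52.84°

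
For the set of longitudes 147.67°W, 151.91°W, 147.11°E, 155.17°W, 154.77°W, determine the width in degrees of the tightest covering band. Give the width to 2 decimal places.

65.22°

Sort the longitudes: -155.17°, -154.77°, -151.91°, -147.67°, +147.11°.
Eastward gaps between consecutive values (wrapping around): 0.40°, 2.86°, 4.24°, 294.78°, 57.72°.
Largest gap = 294.78° ⇒ minimal covering band is its complement: 360° − 294.78° = 65.22°.
Band runs from +147.11° eastward to -147.67°, crossing the antimeridian.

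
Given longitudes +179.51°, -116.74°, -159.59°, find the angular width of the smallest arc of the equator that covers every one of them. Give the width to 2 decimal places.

63.75°

Sort the longitudes: -159.59°, -116.74°, +179.51°.
Eastward gaps between consecutive values (wrapping around): 42.85°, 296.25°, 20.90°.
Largest gap = 296.25° ⇒ minimal covering band is its complement: 360° − 296.25° = 63.75°.
Band runs from +179.51° eastward to -116.74°, crossing the antimeridian.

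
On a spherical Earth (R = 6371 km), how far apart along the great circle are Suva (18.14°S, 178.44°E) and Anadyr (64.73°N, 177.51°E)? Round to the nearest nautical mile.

4976 nmi

Δλ = 177.51 − 178.44 = -0.93°.
Δφ = 64.73 − -18.14 = 82.87°.
a = sin²(Δφ/2) + cos φ₁ · cos φ₂ · sin²(Δλ/2) = 0.437966.
c = 2·atan2(√a, √(1−a)) = 1.44641 rad → d = 6371·c ≈ 9215.07 km ≈ 4975.74 nmi.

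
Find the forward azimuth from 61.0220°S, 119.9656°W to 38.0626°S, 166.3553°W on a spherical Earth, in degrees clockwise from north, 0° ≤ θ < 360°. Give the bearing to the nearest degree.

Δλ = -166.3553 − -119.9656 = -46.3897°.
θ = atan2( sin Δλ · cos φ₂ , cos φ₁ · sin φ₂ − sin φ₁ · cos φ₂ · cos Δλ )
  = atan2(-0.57007, 0.17639) = -72.807° → normalised to [0°, 360°): 287.193°.

287°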